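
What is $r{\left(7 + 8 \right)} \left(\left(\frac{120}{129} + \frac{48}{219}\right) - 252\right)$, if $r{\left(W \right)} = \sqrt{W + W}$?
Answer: $- \frac{787420 \sqrt{30}}{3139} \approx -1374.0$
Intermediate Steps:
$r{\left(W \right)} = \sqrt{2} \sqrt{W}$ ($r{\left(W \right)} = \sqrt{2 W} = \sqrt{2} \sqrt{W}$)
$r{\left(7 + 8 \right)} \left(\left(\frac{120}{129} + \frac{48}{219}\right) - 252\right) = \sqrt{2} \sqrt{7 + 8} \left(\left(\frac{120}{129} + \frac{48}{219}\right) - 252\right) = \sqrt{2} \sqrt{15} \left(\left(120 \cdot \frac{1}{129} + 48 \cdot \frac{1}{219}\right) - 252\right) = \sqrt{30} \left(\left(\frac{40}{43} + \frac{16}{73}\right) - 252\right) = \sqrt{30} \left(\frac{3608}{3139} - 252\right) = \sqrt{30} \left(- \frac{787420}{3139}\right) = - \frac{787420 \sqrt{30}}{3139}$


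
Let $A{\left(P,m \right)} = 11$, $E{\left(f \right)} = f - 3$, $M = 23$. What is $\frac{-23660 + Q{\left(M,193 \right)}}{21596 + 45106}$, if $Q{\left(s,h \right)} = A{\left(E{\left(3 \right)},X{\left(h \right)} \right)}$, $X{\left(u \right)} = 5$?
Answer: $- \frac{7883}{22234} \approx -0.35455$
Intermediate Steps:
$E{\left(f \right)} = -3 + f$
$Q{\left(s,h \right)} = 11$
$\frac{-23660 + Q{\left(M,193 \right)}}{21596 + 45106} = \frac{-23660 + 11}{21596 + 45106} = - \frac{23649}{66702} = \left(-23649\right) \frac{1}{66702} = - \frac{7883}{22234}$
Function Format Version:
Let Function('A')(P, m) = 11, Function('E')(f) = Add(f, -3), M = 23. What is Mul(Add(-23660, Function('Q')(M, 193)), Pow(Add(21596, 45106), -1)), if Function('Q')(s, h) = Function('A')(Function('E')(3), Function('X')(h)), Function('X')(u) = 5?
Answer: Rational(-7883, 22234) ≈ -0.35455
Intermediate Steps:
Function('E')(f) = Add(-3, f)
Function('Q')(s, h) = 11
Mul(Add(-23660, Function('Q')(M, 193)), Pow(Add(21596, 45106), -1)) = Mul(Add(-23660, 11), Pow(Add(21596, 45106), -1)) = Mul(-23649, Pow(66702, -1)) = Mul(-23649, Rational(1, 66702)) = Rational(-7883, 22234)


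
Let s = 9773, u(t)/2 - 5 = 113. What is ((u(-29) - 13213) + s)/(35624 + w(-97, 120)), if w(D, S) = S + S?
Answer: -801/8966 ≈ -0.089337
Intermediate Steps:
w(D, S) = 2*S
u(t) = 236 (u(t) = 10 + 2*113 = 10 + 226 = 236)
((u(-29) - 13213) + s)/(35624 + w(-97, 120)) = ((236 - 13213) + 9773)/(35624 + 2*120) = (-12977 + 9773)/(35624 + 240) = -3204/35864 = -3204*1/35864 = -801/8966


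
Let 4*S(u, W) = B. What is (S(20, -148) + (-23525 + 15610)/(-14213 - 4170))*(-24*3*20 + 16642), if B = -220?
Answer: -15249886300/18383 ≈ -8.2957e+5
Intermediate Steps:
S(u, W) = -55 (S(u, W) = (¼)*(-220) = -55)
(S(20, -148) + (-23525 + 15610)/(-14213 - 4170))*(-24*3*20 + 16642) = (-55 + (-23525 + 15610)/(-14213 - 4170))*(-24*3*20 + 16642) = (-55 - 7915/(-18383))*(-72*20 + 16642) = (-55 - 7915*(-1/18383))*(-1440 + 16642) = (-55 + 7915/18383)*15202 = -1003150/18383*15202 = -15249886300/18383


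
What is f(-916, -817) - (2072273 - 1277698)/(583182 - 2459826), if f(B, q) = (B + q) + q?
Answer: -4784647625/1876644 ≈ -2549.6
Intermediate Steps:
f(B, q) = B + 2*q
f(-916, -817) - (2072273 - 1277698)/(583182 - 2459826) = (-916 + 2*(-817)) - (2072273 - 1277698)/(583182 - 2459826) = (-916 - 1634) - 794575/(-1876644) = -2550 - 794575*(-1)/1876644 = -2550 - 1*(-794575/1876644) = -2550 + 794575/1876644 = -4784647625/1876644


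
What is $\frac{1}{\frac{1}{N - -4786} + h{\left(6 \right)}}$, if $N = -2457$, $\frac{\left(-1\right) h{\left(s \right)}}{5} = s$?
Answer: $- \frac{2329}{69869} \approx -0.033334$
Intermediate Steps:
$h{\left(s \right)} = - 5 s$
$\frac{1}{\frac{1}{N - -4786} + h{\left(6 \right)}} = \frac{1}{\frac{1}{-2457 - -4786} - 30} = \frac{1}{\frac{1}{-2457 + 4786} - 30} = \frac{1}{\frac{1}{2329} - 30} = \frac{1}{- \frac{69869}{2329}} = - \frac{2329}{69869}$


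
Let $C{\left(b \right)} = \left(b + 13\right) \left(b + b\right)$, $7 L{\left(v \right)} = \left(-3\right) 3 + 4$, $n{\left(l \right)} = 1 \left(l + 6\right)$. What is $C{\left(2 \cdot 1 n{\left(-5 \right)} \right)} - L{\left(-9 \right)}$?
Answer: $\frac{425}{7} \approx 60.714$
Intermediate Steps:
$n{\left(l \right)} = 6 + l$ ($n{\left(l \right)} = 1 \left(6 + l\right) = 6 + l$)
$L{\left(v \right)} = - \frac{5}{7}$ ($L{\left(v \right)} = \frac{\left(-3\right) 3 + 4}{7} = \frac{-9 + 4}{7} = \frac{1}{7} \left(-5\right) = - \frac{5}{7}$)
$C{\left(b \right)} = 2 b \left(13 + b\right)$ ($C{\left(b \right)} = \left(13 + b\right) 2 b = 2 b \left(13 + b\right)$)
$C{\left(2 \cdot 1 n{\left(-5 \right)} \right)} - L{\left(-9 \right)} = 2 \cdot 2 \cdot 1 \left(6 - 5\right) \left(13 + 2 \cdot 1 \left(6 - 5\right)\right) - - \frac{5}{7} = 2 \cdot 2 \cdot 1 \left(13 + 2 \cdot 1\right) + \frac{5}{7} = 2 \cdot 2 \left(13 + 2\right) + \frac{5}{7} = 2 \cdot 2 \cdot 15 + \frac{5}{7} = 60 + \frac{5}{7} = \frac{425}{7}$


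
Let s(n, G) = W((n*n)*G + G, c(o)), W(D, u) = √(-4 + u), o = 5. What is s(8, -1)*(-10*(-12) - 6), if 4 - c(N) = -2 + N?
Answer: 114*I*√3 ≈ 197.45*I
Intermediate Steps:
c(N) = 6 - N (c(N) = 4 - (-2 + N) = 4 + (2 - N) = 6 - N)
s(n, G) = I*√3 (s(n, G) = √(-4 + (6 - 1*5)) = √(-4 + (6 - 5)) = √(-4 + 1) = √(-3) = I*√3)
s(8, -1)*(-10*(-12) - 6) = (I*√3)*(-10*(-12) - 6) = (I*√3)*(120 - 6) = (I*√3)*114 = 114*I*√3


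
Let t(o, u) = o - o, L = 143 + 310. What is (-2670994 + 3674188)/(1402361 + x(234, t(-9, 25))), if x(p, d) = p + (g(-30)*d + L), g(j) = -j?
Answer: 501597/701524 ≈ 0.71501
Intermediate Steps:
L = 453
t(o, u) = 0
x(p, d) = 453 + p + 30*d (x(p, d) = p + ((-1*(-30))*d + 453) = p + (30*d + 453) = p + (453 + 30*d) = 453 + p + 30*d)
(-2670994 + 3674188)/(1402361 + x(234, t(-9, 25))) = (-2670994 + 3674188)/(1402361 + (453 + 234 + 30*0)) = 1003194/(1402361 + (453 + 234 + 0)) = 1003194/(1402361 + 687) = 1003194/1403048 = 1003194*(1/1403048) = 501597/701524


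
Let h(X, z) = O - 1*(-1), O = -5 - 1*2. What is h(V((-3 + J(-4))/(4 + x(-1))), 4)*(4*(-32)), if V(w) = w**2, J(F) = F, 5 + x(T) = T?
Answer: 768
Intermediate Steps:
x(T) = -5 + T
O = -7 (O = -5 - 2 = -7)
h(X, z) = -6 (h(X, z) = -7 - 1*(-1) = -7 + 1 = -6)
h(V((-3 + J(-4))/(4 + x(-1))), 4)*(4*(-32)) = -24*(-32) = -6*(-128) = 768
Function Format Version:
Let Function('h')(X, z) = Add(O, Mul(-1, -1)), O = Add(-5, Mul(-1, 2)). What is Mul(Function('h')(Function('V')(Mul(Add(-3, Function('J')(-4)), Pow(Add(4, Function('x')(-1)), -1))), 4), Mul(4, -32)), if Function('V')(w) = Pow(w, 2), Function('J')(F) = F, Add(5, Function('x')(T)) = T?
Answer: 768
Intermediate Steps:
Function('x')(T) = Add(-5, T)
O = -7 (O = Add(-5, -2) = -7)
Function('h')(X, z) = -6 (Function('h')(X, z) = Add(-7, Mul(-1, -1)) = Add(-7, 1) = -6)
Mul(Function('h')(Function('V')(Mul(Add(-3, Function('J')(-4)), Pow(Add(4, Function('x')(-1)), -1))), 4), Mul(4, -32)) = Mul(-6, Mul(4, -32)) = Mul(-6, -128) = 768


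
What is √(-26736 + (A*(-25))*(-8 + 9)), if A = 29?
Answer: I*√27461 ≈ 165.71*I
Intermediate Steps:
√(-26736 + (A*(-25))*(-8 + 9)) = √(-26736 + (29*(-25))*(-8 + 9)) = √(-26736 - 725*1) = √(-26736 - 725) = √(-27461) = I*√27461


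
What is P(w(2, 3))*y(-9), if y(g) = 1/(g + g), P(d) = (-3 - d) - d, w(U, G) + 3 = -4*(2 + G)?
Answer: -43/18 ≈ -2.3889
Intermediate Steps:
w(U, G) = -11 - 4*G (w(U, G) = -3 - 4*(2 + G) = -3 + (-8 - 4*G) = -11 - 4*G)
P(d) = -3 - 2*d
y(g) = 1/(2*g)
P(w(2, 3))*y(-9) = (-3 - 2*(-11 - 4*3))*((1/2)/(-9)) = (-3 - 2*(-11 - 12))*((1/2)*(-1/9)) = (-3 - 2*(-23))*(-1/18) = (-3 + 46)*(-1/18) = 43*(-1/18) = -43/18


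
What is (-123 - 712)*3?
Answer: -2505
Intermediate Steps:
(-123 - 712)*3 = -835*3 = -2505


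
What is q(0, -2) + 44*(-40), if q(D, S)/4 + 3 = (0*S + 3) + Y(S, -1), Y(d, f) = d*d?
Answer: -1744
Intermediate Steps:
Y(d, f) = d²
q(D, S) = 4*S² (q(D, S) = -12 + 4*((0*S + 3) + S²) = -12 + 4*((0 + 3) + S²) = -12 + 4*(3 + S²) = -12 + (12 + 4*S²) = 4*S²)
q(0, -2) + 44*(-40) = 4*(-2)² + 44*(-40) = 4*4 - 1760 = 16 - 1760 = -1744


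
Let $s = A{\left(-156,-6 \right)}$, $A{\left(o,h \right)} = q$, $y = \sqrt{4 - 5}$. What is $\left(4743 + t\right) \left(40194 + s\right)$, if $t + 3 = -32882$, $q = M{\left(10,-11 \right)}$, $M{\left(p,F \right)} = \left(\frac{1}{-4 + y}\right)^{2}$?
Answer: $- \frac{326899751502}{289} - \frac{225136 i}{289} \approx -1.1311 \cdot 10^{9} - 779.02 i$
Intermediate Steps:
$y = i$ ($y = \sqrt{-1} = i \approx 1.0 i$)
$M{\left(p,F \right)} = \frac{\left(-4 - i\right)^{2}}{289}$ ($M{\left(p,F \right)} = \left(\frac{1}{-4 + i}\right)^{2} = \left(\frac{-4 - i}{17}\right)^{2} = \frac{\left(-4 - i\right)^{2}}{289}$)
$q = \frac{1}{\left(4 - i\right)^{2}} \approx 0.051903 + 0.027682 i$
$t = -32885$ ($t = -3 - 32882 = -32885$)
$A{\left(o,h \right)} = \frac{1}{\left(4 - i\right)^{2}}$
$s = \frac{1}{\left(4 - i\right)^{2}} \approx 0.051903 + 0.027682 i$
$\left(4743 + t\right) \left(40194 + s\right) = \left(4743 - 32885\right) \left(40194 + \frac{1}{\left(4 - i\right)^{2}}\right) = - 28142 \left(40194 + \frac{1}{\left(4 - i\right)^{2}}\right) = -1131139548 - \frac{28142}{\left(4 - i\right)^{2}}$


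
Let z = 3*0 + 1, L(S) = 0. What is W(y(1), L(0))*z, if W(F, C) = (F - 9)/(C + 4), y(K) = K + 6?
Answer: -½ ≈ -0.50000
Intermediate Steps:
y(K) = 6 + K
W(F, C) = (-9 + F)/(4 + C)
z = 1 (z = 0 + 1 = 1)
W(y(1), L(0))*z = ((-9 + (6 + 1))/(4 + 0))*1 = ((-9 + 7)/4)*1 = ((¼)*(-2))*1 = -½*1 = -½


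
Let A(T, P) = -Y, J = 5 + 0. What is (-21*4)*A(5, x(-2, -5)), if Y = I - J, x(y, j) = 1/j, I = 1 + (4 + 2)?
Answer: 168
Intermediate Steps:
J = 5
I = 7 (I = 1 + 6 = 7)
Y = 2 (Y = 7 - 1*5 = 7 - 5 = 2)
A(T, P) = -2 (A(T, P) = -1*2 = -2)
(-21*4)*A(5, x(-2, -5)) = -21*4*(-2) = -84*(-2) = 168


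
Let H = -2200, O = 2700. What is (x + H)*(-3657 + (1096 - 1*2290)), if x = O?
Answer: -2425500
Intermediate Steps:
x = 2700
(x + H)*(-3657 + (1096 - 1*2290)) = (2700 - 2200)*(-3657 + (1096 - 1*2290)) = 500*(-3657 + (1096 - 2290)) = 500*(-3657 - 1194) = 500*(-4851) = -2425500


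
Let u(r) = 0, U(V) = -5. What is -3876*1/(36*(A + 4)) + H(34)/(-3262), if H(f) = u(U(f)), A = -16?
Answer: 323/36 ≈ 8.9722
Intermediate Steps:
H(f) = 0
-3876*1/(36*(A + 4)) + H(34)/(-3262) = -3876*1/(36*(-16 + 4)) + 0/(-3262) = -3876/((-12*36)) + 0*(-1/3262) = -3876/(-432) + 0 = -3876*(-1/432) + 0 = 323/36 + 0 = 323/36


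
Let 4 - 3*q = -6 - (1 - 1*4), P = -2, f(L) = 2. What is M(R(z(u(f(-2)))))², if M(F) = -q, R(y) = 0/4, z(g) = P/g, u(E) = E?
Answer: 49/9 ≈ 5.4444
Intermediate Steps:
z(g) = -2/g
R(y) = 0 (R(y) = 0*(¼) = 0)
q = 7/3 (q = 4/3 - (-6 - (1 - 1*4))/3 = 4/3 - (-6 - (1 - 4))/3 = 4/3 - (-6 - 1*(-3))/3 = 4/3 - (-6 + 3)/3 = 4/3 - ⅓*(-3) = 4/3 + 1 = 7/3 ≈ 2.3333)
M(F) = -7/3 (M(F) = -1*7/3 = -7/3)
M(R(z(u(f(-2)))))² = (-7/3)² = 49/9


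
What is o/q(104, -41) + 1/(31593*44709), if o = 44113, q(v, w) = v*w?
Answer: -62309234756117/6022863487368 ≈ -10.345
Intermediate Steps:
o/q(104, -41) + 1/(31593*44709) = 44113/((104*(-41))) + 1/(31593*44709) = 44113/(-4264) + (1/31593)*(1/44709) = 44113*(-1/4264) + 1/1412491437 = -44113/4264 + 1/1412491437 = -62309234756117/6022863487368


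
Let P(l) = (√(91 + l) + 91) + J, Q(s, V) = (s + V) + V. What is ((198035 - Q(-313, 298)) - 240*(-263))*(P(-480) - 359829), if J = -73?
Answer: -93864615192 + 260872*I*√389 ≈ -9.3865e+10 + 5.1452e+6*I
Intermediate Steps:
Q(s, V) = s + 2*V (Q(s, V) = (V + s) + V = s + 2*V)
P(l) = 18 + √(91 + l) (P(l) = (√(91 + l) + 91) - 73 = (91 + √(91 + l)) - 73 = 18 + √(91 + l))
((198035 - Q(-313, 298)) - 240*(-263))*(P(-480) - 359829) = ((198035 - (-313 + 2*298)) - 240*(-263))*((18 + √(91 - 480)) - 359829) = ((198035 - (-313 + 596)) + 63120)*((18 + √(-389)) - 359829) = ((198035 - 1*283) + 63120)*((18 + I*√389) - 359829) = ((198035 - 283) + 63120)*(-359811 + I*√389) = (197752 + 63120)*(-359811 + I*√389) = 260872*(-359811 + I*√389) = -93864615192 + 260872*I*√389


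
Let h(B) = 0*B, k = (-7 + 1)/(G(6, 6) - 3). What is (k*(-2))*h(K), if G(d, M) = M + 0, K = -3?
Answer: 0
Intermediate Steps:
G(d, M) = M
k = -2 (k = (-7 + 1)/(6 - 3) = -6/3 = -6*⅓ = -2)
h(B) = 0
(k*(-2))*h(K) = -2*(-2)*0 = 4*0 = 0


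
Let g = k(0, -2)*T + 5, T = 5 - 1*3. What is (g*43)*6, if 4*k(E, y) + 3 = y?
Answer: 645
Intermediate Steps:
T = 2 (T = 5 - 3 = 2)
k(E, y) = -¾ + y/4
g = 5/2 (g = (-¾ + (¼)*(-2))*2 + 5 = (-¾ - ½)*2 + 5 = -5/4*2 + 5 = -5/2 + 5 = 5/2 ≈ 2.5000)
(g*43)*6 = ((5/2)*43)*6 = (215/2)*6 = 645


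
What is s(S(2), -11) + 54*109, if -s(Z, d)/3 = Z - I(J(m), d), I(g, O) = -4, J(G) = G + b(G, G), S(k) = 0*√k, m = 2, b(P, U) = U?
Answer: 5874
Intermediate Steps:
S(k) = 0
J(G) = 2*G (J(G) = G + G = 2*G)
s(Z, d) = -12 - 3*Z (s(Z, d) = -3*(Z - 1*(-4)) = -3*(Z + 4) = -3*(4 + Z) = -12 - 3*Z)
s(S(2), -11) + 54*109 = (-12 - 3*0) + 54*109 = (-12 + 0) + 5886 = -12 + 5886 = 5874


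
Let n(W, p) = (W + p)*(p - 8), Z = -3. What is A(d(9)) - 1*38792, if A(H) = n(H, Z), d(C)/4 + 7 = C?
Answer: -38847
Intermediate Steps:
d(C) = -28 + 4*C
n(W, p) = (-8 + p)*(W + p) (n(W, p) = (W + p)*(-8 + p) = (-8 + p)*(W + p))
A(H) = 33 - 11*H (A(H) = (-3)**2 - 8*H - 8*(-3) + H*(-3) = 9 - 8*H + 24 - 3*H = 33 - 11*H)
A(d(9)) - 1*38792 = (33 - 11*(-28 + 4*9)) - 1*38792 = (33 - 11*(-28 + 36)) - 38792 = (33 - 11*8) - 38792 = (33 - 88) - 38792 = -55 - 38792 = -38847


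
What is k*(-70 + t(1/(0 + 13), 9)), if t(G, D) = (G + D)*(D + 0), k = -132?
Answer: -20064/13 ≈ -1543.4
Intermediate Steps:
t(G, D) = D*(D + G) (t(G, D) = (D + G)*D = D*(D + G))
k*(-70 + t(1/(0 + 13), 9)) = -132*(-70 + 9*(9 + 1/(0 + 13))) = -132*(-70 + 9*(9 + 1/13)) = -132*(-70 + 9*(118/13)) = -132*(-70 + 1062/13) = -132*152/13 = -20064/13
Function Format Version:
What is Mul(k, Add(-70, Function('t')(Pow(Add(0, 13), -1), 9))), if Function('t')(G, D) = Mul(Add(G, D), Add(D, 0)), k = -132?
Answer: Rational(-20064, 13) ≈ -1543.4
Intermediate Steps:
Function('t')(G, D) = Mul(D, Add(D, G)) (Function('t')(G, D) = Mul(Add(D, G), D) = Mul(D, Add(D, G)))
Mul(k, Add(-70, Function('t')(Pow(Add(0, 13), -1), 9))) = Mul(-132, Add(-70, Mul(9, Add(9, Pow(Add(0, 13), -1))))) = Mul(-132, Add(-70, Mul(9, Add(9, Pow(13, -1))))) = Mul(-132, Add(-70, Mul(9, Add(9, Rational(1, 13))))) = Mul(-132, Add(-70, Mul(9, Rational(118, 13)))) = Mul(-132, Add(-70, Rational(1062, 13))) = Mul(-132, Rational(152, 13)) = Rational(-20064, 13)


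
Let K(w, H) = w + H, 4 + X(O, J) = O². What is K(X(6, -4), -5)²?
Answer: 729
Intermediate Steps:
X(O, J) = -4 + O²
K(w, H) = H + w
K(X(6, -4), -5)² = (-5 + (-4 + 6²))² = (-5 + (-4 + 36))² = (-5 + 32)² = 27² = 729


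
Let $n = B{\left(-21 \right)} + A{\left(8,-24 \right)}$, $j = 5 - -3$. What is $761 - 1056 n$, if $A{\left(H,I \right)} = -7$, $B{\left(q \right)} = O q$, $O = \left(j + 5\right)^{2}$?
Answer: $3755897$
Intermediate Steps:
$j = 8$ ($j = 5 + 3 = 8$)
$O = 169$ ($O = \left(8 + 5\right)^{2} = 13^{2} = 169$)
$B{\left(q \right)} = 169 q$
$n = -3556$ ($n = 169 \left(-21\right) - 7 = -3549 - 7 = -3556$)
$761 - 1056 n = 761 - -3755136 = 761 + 3755136 = 3755897$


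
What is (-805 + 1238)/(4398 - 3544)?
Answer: 433/854 ≈ 0.50703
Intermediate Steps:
(-805 + 1238)/(4398 - 3544) = 433/854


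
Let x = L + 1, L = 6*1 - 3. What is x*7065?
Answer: 28260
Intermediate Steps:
L = 3 (L = 6 - 3 = 3)
x = 4 (x = 3 + 1 = 4)
x*7065 = 4*7065 = 28260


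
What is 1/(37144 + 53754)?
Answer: 1/90898 ≈ 1.1001e-5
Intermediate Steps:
1/(37144 + 53754) = 1/90898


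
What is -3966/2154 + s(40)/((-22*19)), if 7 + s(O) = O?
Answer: -26195/13642 ≈ -1.9202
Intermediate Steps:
s(O) = -7 + O
-3966/2154 + s(40)/((-22*19)) = -3966/2154 + (-7 + 40)/((-22*19)) = -3966*1/2154 + 33/(-418) = -661/359 + 33*(-1/418) = -661/359 - 3/38 = -26195/13642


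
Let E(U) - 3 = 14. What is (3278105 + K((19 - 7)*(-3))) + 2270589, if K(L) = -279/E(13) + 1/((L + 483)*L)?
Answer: 1517918435731/273564 ≈ 5.5487e+6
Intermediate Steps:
E(U) = 17 (E(U) = 3 + 14 = 17)
K(L) = -279/17 + 1/(L*(483 + L)) (K(L) = -279/17 + 1/((L + 483)*L) = -279*1/17 + 1/((483 + L)*L) = -279/17 + 1/(L*(483 + L)))
(3278105 + K((19 - 7)*(-3))) + 2270589 = (3278105 + (17 - 134757*(19 - 7)*(-3) - 279*9*(19 - 7)²)/(17*(((19 - 7)*(-3)))*(483 + (19 - 7)*(-3)))) + 2270589 = (3278105 + (17 - 1617084*(-3) - 279*(12*(-3))²)/(17*((12*(-3)))*(483 + 12*(-3)))) + 2270589 = (3278105 + (1/17)*(17 - 134757*(-36) - 279*(-36)²)/(-36*(483 - 36))) + 2270589 = (3278105 + (1/17)*(-1/36)*(17 + 4851252 - 279*1296)/447) + 2270589 = (3278105 + (1/17)*(-1/36)*(1/447)*(17 + 4851252 - 361584)) + 2270589 = (3278105 + (1/17)*(-1/36)*(1/447)*4489685) + 2270589 = (3278105 - 4489685/273564) + 2270589 = 896767026535/273564 + 2270589 = 1517918435731/273564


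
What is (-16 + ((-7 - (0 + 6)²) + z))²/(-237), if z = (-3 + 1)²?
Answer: -3025/237 ≈ -12.764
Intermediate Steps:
z = 4 (z = (-2)² = 4)
(-16 + ((-7 - (0 + 6)²) + z))²/(-237) = (-16 + ((-7 - (0 + 6)²) + 4))²/(-237) = -(-16 + ((-7 - 1*6²) + 4))²/237 = -(-16 + ((-7 - 1*36) + 4))²/237 = -(-16 + ((-7 - 36) + 4))²/237 = -(-16 + (-43 + 4))²/237 = -(-16 - 39)²/237 = -1/237*(-55)² = -1/237*3025 = -3025/237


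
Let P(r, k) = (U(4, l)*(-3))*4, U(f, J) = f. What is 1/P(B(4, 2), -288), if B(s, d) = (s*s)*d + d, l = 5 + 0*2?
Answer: -1/48 ≈ -0.020833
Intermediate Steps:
l = 5 (l = 5 + 0 = 5)
B(s, d) = d + d*s² (B(s, d) = s²*d + d = d*s² + d = d + d*s²)
P(r, k) = -48 (P(r, k) = (4*(-3))*4 = -12*4 = -48)
1/P(B(4, 2), -288) = 1/(-48) = -1/48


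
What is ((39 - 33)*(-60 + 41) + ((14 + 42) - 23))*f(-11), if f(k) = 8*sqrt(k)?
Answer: -648*I*sqrt(11) ≈ -2149.2*I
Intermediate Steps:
((39 - 33)*(-60 + 41) + ((14 + 42) - 23))*f(-11) = ((39 - 33)*(-60 + 41) + ((14 + 42) - 23))*(8*sqrt(-11)) = (6*(-19) + (56 - 23))*(8*(I*sqrt(11))) = (-114 + 33)*(8*I*sqrt(11)) = -648*I*sqrt(11)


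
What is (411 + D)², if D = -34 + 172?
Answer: 301401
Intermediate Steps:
D = 138
(411 + D)² = (411 + 138)² = 549² = 301401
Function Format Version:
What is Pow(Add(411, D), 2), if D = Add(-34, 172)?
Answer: 301401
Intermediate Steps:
D = 138
Pow(Add(411, D), 2) = Pow(Add(411, 138), 2) = Pow(549, 2) = 301401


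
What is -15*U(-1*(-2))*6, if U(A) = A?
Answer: -180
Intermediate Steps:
-15*U(-1*(-2))*6 = -(-15)*(-2)*6 = -15*2*6 = -30*6 = -180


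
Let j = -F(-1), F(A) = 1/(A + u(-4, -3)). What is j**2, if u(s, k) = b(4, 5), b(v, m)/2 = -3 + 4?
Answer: 1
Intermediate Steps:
b(v, m) = 2 (b(v, m) = 2*(-3 + 4) = 2*1 = 2)
u(s, k) = 2
F(A) = 1/(2 + A) (F(A) = 1/(A + 2) = 1/(2 + A))
j = -1 (j = -1/(2 - 1) = -1/1 = -1*1 = -1)
j**2 = (-1)**2 = 1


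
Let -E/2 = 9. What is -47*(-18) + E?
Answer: 828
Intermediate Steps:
E = -18 (E = -2*9 = -18)
-47*(-18) + E = -47*(-18) - 18 = 846 - 18 = 828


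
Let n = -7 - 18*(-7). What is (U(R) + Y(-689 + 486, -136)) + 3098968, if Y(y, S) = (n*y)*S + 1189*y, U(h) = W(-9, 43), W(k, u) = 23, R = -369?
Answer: 6142976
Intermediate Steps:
n = 119 (n = -7 + 126 = 119)
U(h) = 23
Y(y, S) = 1189*y + 119*S*y (Y(y, S) = (119*y)*S + 1189*y = 119*S*y + 1189*y = 1189*y + 119*S*y)
(U(R) + Y(-689 + 486, -136)) + 3098968 = (23 + (-689 + 486)*(1189 + 119*(-136))) + 3098968 = (23 - 203*(1189 - 16184)) + 3098968 = (23 - 203*(-14995)) + 3098968 = (23 + 3043985) + 3098968 = 3044008 + 3098968 = 6142976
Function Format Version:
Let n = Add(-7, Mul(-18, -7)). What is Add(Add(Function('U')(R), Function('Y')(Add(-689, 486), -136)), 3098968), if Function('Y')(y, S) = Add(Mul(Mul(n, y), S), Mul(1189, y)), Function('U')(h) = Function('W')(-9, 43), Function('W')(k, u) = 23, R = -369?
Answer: 6142976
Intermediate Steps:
n = 119 (n = Add(-7, 126) = 119)
Function('U')(h) = 23
Function('Y')(y, S) = Add(Mul(1189, y), Mul(119, S, y)) (Function('Y')(y, S) = Add(Mul(Mul(119, y), S), Mul(1189, y)) = Add(Mul(119, S, y), Mul(1189, y)) = Add(Mul(1189, y), Mul(119, S, y)))
Add(Add(Function('U')(R), Function('Y')(Add(-689, 486), -136)), 3098968) = Add(Add(23, Mul(Add(-689, 486), Add(1189, Mul(119, -136)))), 3098968) = Add(Add(23, Mul(-203, Add(1189, -16184))), 3098968) = Add(Add(23, Mul(-203, -14995)), 3098968) = Add(Add(23, 3043985), 3098968) = Add(3044008, 3098968) = 6142976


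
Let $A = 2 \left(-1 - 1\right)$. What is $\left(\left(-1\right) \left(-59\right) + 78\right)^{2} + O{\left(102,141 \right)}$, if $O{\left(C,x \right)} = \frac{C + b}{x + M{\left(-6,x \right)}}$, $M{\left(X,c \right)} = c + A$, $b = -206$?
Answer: $\frac{2608839}{139} \approx 18769.0$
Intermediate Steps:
$A = -4$ ($A = 2 \left(-2\right) = -4$)
$M{\left(X,c \right)} = -4 + c$ ($M{\left(X,c \right)} = c - 4 = -4 + c$)
$O{\left(C,x \right)} = \frac{-206 + C}{-4 + 2 x}$ ($O{\left(C,x \right)} = \frac{C - 206}{x + \left(-4 + x\right)} = \frac{-206 + C}{-4 + 2 x}$)
$\left(\left(-1\right) \left(-59\right) + 78\right)^{2} + O{\left(102,141 \right)} = \left(\left(-1\right) \left(-59\right) + 78\right)^{2} + \frac{-206 + 102}{2 \left(-2 + 141\right)} = \left(59 + 78\right)^{2} + \frac{1}{2} \cdot \frac{1}{139} \left(-104\right) = 137^{2} + \frac{1}{2} \cdot \frac{1}{139} \left(-104\right) = 18769 - \frac{52}{139} = \frac{2608839}{139}$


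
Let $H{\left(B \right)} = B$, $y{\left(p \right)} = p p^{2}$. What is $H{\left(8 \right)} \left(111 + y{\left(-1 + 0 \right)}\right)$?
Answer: $880$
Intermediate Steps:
$y{\left(p \right)} = p^{3}$
$H{\left(8 \right)} \left(111 + y{\left(-1 + 0 \right)}\right) = 8 \left(111 + \left(-1 + 0\right)^{3}\right) = 8 \left(111 + \left(-1\right)^{3}\right) = 8 \left(111 - 1\right) = 8 \cdot 110 = 880$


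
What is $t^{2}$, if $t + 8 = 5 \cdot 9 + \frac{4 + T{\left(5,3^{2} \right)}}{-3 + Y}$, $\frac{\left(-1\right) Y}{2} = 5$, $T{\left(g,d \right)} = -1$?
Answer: $\frac{228484}{169} \approx 1352.0$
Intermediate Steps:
$Y = -10$ ($Y = \left(-2\right) 5 = -10$)
$t = \frac{478}{13}$ ($t = -8 + \left(5 \cdot 9 + \frac{4 - 1}{-3 - 10}\right) = -8 + \left(45 + \frac{3}{-13}\right) = -8 + \left(45 + 3 \left(- \frac{1}{13}\right)\right) = -8 + \left(45 - \frac{3}{13}\right) = -8 + \frac{582}{13} = \frac{478}{13} \approx 36.769$)
$t^{2} = \left(\frac{478}{13}\right)^{2} = \frac{228484}{169}$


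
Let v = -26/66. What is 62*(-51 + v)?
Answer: -105152/33 ≈ -3186.4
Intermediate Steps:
v = -13/33 (v = -26*1/66 = -13/33 ≈ -0.39394)
62*(-51 + v) = 62*(-51 - 13/33) = 62*(-1696/33) = -105152/33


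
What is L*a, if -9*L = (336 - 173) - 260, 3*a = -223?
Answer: -21631/27 ≈ -801.15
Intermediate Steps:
a = -223/3 (a = (1/3)*(-223) = -223/3 ≈ -74.333)
L = 97/9 (L = -((336 - 173) - 260)/9 = -(163 - 260)/9 = -1/9*(-97) = 97/9 ≈ 10.778)
L*a = (97/9)*(-223/3) = -21631/27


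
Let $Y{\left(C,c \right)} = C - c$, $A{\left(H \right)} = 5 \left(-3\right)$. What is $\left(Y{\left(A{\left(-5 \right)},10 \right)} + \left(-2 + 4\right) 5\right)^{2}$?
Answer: $225$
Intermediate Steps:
$A{\left(H \right)} = -15$
$\left(Y{\left(A{\left(-5 \right)},10 \right)} + \left(-2 + 4\right) 5\right)^{2} = \left(\left(-15 - 10\right) + \left(-2 + 4\right) 5\right)^{2} = \left(\left(-15 - 10\right) + 2 \cdot 5\right)^{2} = \left(-25 + 10\right)^{2} = \left(-15\right)^{2} = 225$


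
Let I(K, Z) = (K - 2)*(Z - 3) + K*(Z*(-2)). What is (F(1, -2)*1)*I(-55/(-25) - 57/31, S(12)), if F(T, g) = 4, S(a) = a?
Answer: -2904/31 ≈ -93.677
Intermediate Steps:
I(K, Z) = (-3 + Z)*(-2 + K) - 2*K*Z (I(K, Z) = (-2 + K)*(-3 + Z) + K*(-2*Z) = (-3 + Z)*(-2 + K) - 2*K*Z)
(F(1, -2)*1)*I(-55/(-25) - 57/31, S(12)) = (4*1)*(6 - 3*(-55/(-25) - 57/31) - 2*12 - 1*(-55/(-25) - 57/31)*12) = 4*(6 - 3*(-55*(-1/25) - 57*1/31) - 24 - 1*(-55*(-1/25) - 57*1/31)*12) = 4*(6 - 3*(11/5 - 57/31) - 24 - 1*(11/5 - 57/31)*12) = 4*(6 - 3*56/155 - 24 - 1*56/155*12) = 4*(6 - 168/155 - 24 - 672/155) = 4*(-726/31) = -2904/31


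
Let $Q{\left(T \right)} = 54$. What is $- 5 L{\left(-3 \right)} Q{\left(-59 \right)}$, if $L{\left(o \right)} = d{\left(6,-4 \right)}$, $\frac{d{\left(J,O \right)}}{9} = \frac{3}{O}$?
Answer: $\frac{3645}{2} \approx 1822.5$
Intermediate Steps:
$d{\left(J,O \right)} = \frac{27}{O}$ ($d{\left(J,O \right)} = 9 \frac{3}{O} = \frac{27}{O}$)
$L{\left(o \right)} = - \frac{27}{4}$ ($L{\left(o \right)} = \frac{27}{-4} = 27 \left(- \frac{1}{4}\right) = - \frac{27}{4}$)
$- 5 L{\left(-3 \right)} Q{\left(-59 \right)} = \left(-5\right) \left(- \frac{27}{4}\right) 54 = \frac{135}{4} \cdot 54 = \frac{3645}{2}$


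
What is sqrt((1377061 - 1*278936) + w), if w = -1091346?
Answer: sqrt(6779) ≈ 82.335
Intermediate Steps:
sqrt((1377061 - 1*278936) + w) = sqrt((1377061 - 1*278936) - 1091346) = sqrt((1377061 - 278936) - 1091346) = sqrt(1098125 - 1091346) = sqrt(6779)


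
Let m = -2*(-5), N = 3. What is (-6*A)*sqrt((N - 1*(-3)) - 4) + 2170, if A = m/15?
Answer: 2170 - 4*sqrt(2) ≈ 2164.3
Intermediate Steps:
m = 10
A = 2/3 (A = 10/15 = 10*(1/15) = 2/3 ≈ 0.66667)
(-6*A)*sqrt((N - 1*(-3)) - 4) + 2170 = (-6*2/3)*sqrt((3 - 1*(-3)) - 4) + 2170 = -4*sqrt((3 + 3) - 4) + 2170 = -4*sqrt(6 - 4) + 2170 = -4*sqrt(2) + 2170 = 2170 - 4*sqrt(2)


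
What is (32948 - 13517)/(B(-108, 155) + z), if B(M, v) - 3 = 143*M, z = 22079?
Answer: 19431/6638 ≈ 2.9272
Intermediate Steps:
B(M, v) = 3 + 143*M
(32948 - 13517)/(B(-108, 155) + z) = (32948 - 13517)/((3 + 143*(-108)) + 22079) = 19431/((3 - 15444) + 22079) = 19431/(-15441 + 22079) = 19431/6638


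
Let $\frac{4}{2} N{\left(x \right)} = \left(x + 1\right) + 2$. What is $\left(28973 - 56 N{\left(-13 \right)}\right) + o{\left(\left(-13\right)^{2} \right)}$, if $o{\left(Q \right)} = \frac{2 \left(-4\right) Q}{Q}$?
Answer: $29245$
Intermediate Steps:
$N{\left(x \right)} = \frac{3}{2} + \frac{x}{2}$ ($N{\left(x \right)} = \frac{\left(x + 1\right) + 2}{2} = \frac{\left(1 + x\right) + 2}{2} = \frac{3 + x}{2} = \frac{3}{2} + \frac{x}{2}$)
$o{\left(Q \right)} = -8$ ($o{\left(Q \right)} = \frac{\left(-8\right) Q}{Q} = -8$)
$\left(28973 - 56 N{\left(-13 \right)}\right) + o{\left(\left(-13\right)^{2} \right)} = \left(28973 - 56 \left(\frac{3}{2} + \frac{1}{2} \left(-13\right)\right)\right) - 8 = \left(28973 - 56 \left(\frac{3}{2} - \frac{13}{2}\right)\right) - 8 = \left(28973 - -280\right) - 8 = \left(28973 + 280\right) - 8 = 29253 - 8 = 29245$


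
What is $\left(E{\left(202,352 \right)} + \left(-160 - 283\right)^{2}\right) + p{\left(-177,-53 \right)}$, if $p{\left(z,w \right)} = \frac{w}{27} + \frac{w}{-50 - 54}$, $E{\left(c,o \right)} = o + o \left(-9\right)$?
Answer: $\frac{543155783}{2808} \approx 1.9343 \cdot 10^{5}$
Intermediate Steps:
$E{\left(c,o \right)} = - 8 o$ ($E{\left(c,o \right)} = o - 9 o = - 8 o$)
$p{\left(z,w \right)} = \frac{77 w}{2808}$ ($p{\left(z,w \right)} = w \frac{1}{27} + \frac{w}{-50 - 54} = \frac{w}{27} + \frac{w}{-104} = \frac{w}{27} + w \left(- \frac{1}{104}\right) = \frac{w}{27} - \frac{w}{104} = \frac{77 w}{2808}$)
$\left(E{\left(202,352 \right)} + \left(-160 - 283\right)^{2}\right) + p{\left(-177,-53 \right)} = \left(\left(-8\right) 352 + \left(-160 - 283\right)^{2}\right) + \frac{77}{2808} \left(-53\right) = \left(-2816 + \left(-443\right)^{2}\right) - \frac{4081}{2808} = \left(-2816 + 196249\right) - \frac{4081}{2808} = 193433 - \frac{4081}{2808} = \frac{543155783}{2808}$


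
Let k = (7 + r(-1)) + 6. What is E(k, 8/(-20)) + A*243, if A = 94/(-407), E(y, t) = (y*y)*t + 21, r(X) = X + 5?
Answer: -306721/2035 ≈ -150.72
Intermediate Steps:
r(X) = 5 + X
k = 17 (k = (7 + (5 - 1)) + 6 = (7 + 4) + 6 = 11 + 6 = 17)
E(y, t) = 21 + t*y**2 (E(y, t) = y**2*t + 21 = t*y**2 + 21 = 21 + t*y**2)
A = -94/407 (A = 94*(-1/407) = -94/407 ≈ -0.23096)
E(k, 8/(-20)) + A*243 = (21 + (8/(-20))*17**2) - 94/407*243 = (21 + (8*(-1/20))*289) - 22842/407 = (21 - 2/5*289) - 22842/407 = (21 - 578/5) - 22842/407 = -473/5 - 22842/407 = -306721/2035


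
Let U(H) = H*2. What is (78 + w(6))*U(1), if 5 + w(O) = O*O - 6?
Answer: 206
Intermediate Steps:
U(H) = 2*H
w(O) = -11 + O² (w(O) = -5 + (O*O - 6) = -5 + (O² - 6) = -5 + (-6 + O²) = -11 + O²)
(78 + w(6))*U(1) = (78 + (-11 + 6²))*(2*1) = (78 + (-11 + 36))*2 = (78 + 25)*2 = 103*2 = 206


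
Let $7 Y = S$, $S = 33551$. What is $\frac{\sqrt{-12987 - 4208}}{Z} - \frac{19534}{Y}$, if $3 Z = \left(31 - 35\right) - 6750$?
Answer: $- \frac{19534}{4793} - \frac{3 i \sqrt{17195}}{6754} \approx -4.0755 - 0.058245 i$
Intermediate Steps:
$Z = - \frac{6754}{3}$ ($Z = \frac{\left(31 - 35\right) - 6750}{3} = \frac{-4 - 6750}{3} = \frac{1}{3} \left(-6754\right) = - \frac{6754}{3} \approx -2251.3$)
$Y = 4793$ ($Y = \frac{1}{7} \cdot 33551 = 4793$)
$\frac{\sqrt{-12987 - 4208}}{Z} - \frac{19534}{Y} = \frac{\sqrt{-12987 - 4208}}{- \frac{6754}{3}} - \frac{19534}{4793} = \sqrt{-17195} \left(- \frac{3}{6754}\right) - \frac{19534}{4793} = i \sqrt{17195} \left(- \frac{3}{6754}\right) - \frac{19534}{4793} = - \frac{3 i \sqrt{17195}}{6754} - \frac{19534}{4793} = - \frac{19534}{4793} - \frac{3 i \sqrt{17195}}{6754}$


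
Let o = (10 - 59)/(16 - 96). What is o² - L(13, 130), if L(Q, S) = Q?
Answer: -80799/6400 ≈ -12.625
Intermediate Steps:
o = 49/80 (o = -49/(-80) = -49*(-1/80) = 49/80 ≈ 0.61250)
o² - L(13, 130) = (49/80)² - 1*13 = 2401/6400 - 13 = -80799/6400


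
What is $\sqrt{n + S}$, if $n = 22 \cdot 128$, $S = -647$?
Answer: $3 \sqrt{241} \approx 46.573$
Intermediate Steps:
$n = 2816$
$\sqrt{n + S} = \sqrt{2816 - 647} = \sqrt{2169} = 3 \sqrt{241}$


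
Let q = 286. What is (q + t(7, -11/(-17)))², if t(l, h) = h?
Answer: 23746129/289 ≈ 82167.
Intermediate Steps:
(q + t(7, -11/(-17)))² = (286 - 11/(-17))² = (286 - 11*(-1/17))² = (286 + 11/17)² = (4873/17)² = 23746129/289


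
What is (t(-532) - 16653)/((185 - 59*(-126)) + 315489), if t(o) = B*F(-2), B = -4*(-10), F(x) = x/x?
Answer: -16613/323108 ≈ -0.051416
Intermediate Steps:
F(x) = 1
B = 40
t(o) = 40 (t(o) = 40*1 = 40)
(t(-532) - 16653)/((185 - 59*(-126)) + 315489) = (40 - 16653)/((185 - 59*(-126)) + 315489) = -16613/((185 + 7434) + 315489) = -16613/(7619 + 315489) = -16613/323108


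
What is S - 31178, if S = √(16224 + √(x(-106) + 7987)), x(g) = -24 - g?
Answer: -31178 + √(16224 + √8069) ≈ -31050.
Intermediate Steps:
S = √(16224 + √8069) (S = √(16224 + √((-24 - 1*(-106)) + 7987)) = √(16224 + √((-24 + 106) + 7987)) = √(16224 + √(82 + 7987)) = √(16224 + √8069) ≈ 127.73)
S - 31178 = √(16224 + √8069) - 31178 = -31178 + √(16224 + √8069)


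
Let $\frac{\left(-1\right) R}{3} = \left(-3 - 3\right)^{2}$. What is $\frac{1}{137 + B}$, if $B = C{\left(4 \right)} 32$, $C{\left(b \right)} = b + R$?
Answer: $- \frac{1}{3191} \approx -0.00031338$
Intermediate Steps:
$R = -108$ ($R = - 3 \left(-3 - 3\right)^{2} = - 3 \left(-6\right)^{2} = \left(-3\right) 36 = -108$)
$C{\left(b \right)} = -108 + b$ ($C{\left(b \right)} = b - 108 = -108 + b$)
$B = -3328$ ($B = \left(-108 + 4\right) 32 = \left(-104\right) 32 = -3328$)
$\frac{1}{137 + B} = \frac{1}{137 - 3328} = \frac{1}{-3191} = - \frac{1}{3191}$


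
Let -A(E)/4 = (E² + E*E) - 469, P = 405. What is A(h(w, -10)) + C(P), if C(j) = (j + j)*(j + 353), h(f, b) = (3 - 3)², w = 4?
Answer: 615856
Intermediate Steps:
h(f, b) = 0 (h(f, b) = 0² = 0)
A(E) = 1876 - 8*E² (A(E) = -4*((E² + E*E) - 469) = -4*((E² + E²) - 469) = -4*(2*E² - 469) = -4*(-469 + 2*E²) = 1876 - 8*E²)
C(j) = 2*j*(353 + j) (C(j) = (2*j)*(353 + j) = 2*j*(353 + j))
A(h(w, -10)) + C(P) = (1876 - 8*0²) + 2*405*(353 + 405) = (1876 - 8*0) + 2*405*758 = (1876 + 0) + 613980 = 1876 + 613980 = 615856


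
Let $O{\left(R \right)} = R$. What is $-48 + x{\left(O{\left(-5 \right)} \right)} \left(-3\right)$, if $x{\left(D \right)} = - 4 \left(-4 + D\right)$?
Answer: $-156$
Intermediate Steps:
$x{\left(D \right)} = 16 - 4 D$ ($x{\left(D \right)} = - (-16 + 4 D) = 16 - 4 D$)
$-48 + x{\left(O{\left(-5 \right)} \right)} \left(-3\right) = -48 + \left(16 - -20\right) \left(-3\right) = -48 + \left(16 + 20\right) \left(-3\right) = -48 + 36 \left(-3\right) = -48 - 108 = -156$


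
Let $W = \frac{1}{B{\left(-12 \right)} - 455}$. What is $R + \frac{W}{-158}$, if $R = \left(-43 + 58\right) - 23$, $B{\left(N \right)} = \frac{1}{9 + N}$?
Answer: $- \frac{1726621}{215828} \approx -8.0$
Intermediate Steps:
$R = -8$ ($R = 15 - 23 = -8$)
$W = - \frac{3}{1366}$ ($W = \frac{1}{\frac{1}{9 - 12} - 455} = \frac{1}{\frac{1}{-3} - 455} = \frac{1}{- \frac{1}{3} - 455} = \frac{1}{- \frac{1366}{3}} = - \frac{3}{1366} \approx -0.0021962$)
$R + \frac{W}{-158} = -8 + \frac{1}{-158} \left(- \frac{3}{1366}\right) = -8 - - \frac{3}{215828} = -8 + \frac{3}{215828} = - \frac{1726621}{215828}$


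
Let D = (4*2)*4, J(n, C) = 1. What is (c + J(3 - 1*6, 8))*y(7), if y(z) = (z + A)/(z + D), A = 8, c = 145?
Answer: 730/13 ≈ 56.154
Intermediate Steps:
D = 32 (D = 8*4 = 32)
y(z) = (8 + z)/(32 + z) (y(z) = (z + 8)/(z + 32) = (8 + z)/(32 + z))
(c + J(3 - 1*6, 8))*y(7) = (145 + 1)*((8 + 7)/(32 + 7)) = 146*(15/39) = 146*((1/39)*15) = 146*(5/13) = 730/13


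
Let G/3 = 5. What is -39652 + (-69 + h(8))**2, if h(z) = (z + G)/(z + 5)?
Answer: -5937312/169 ≈ -35132.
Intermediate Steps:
G = 15 (G = 3*5 = 15)
h(z) = (15 + z)/(5 + z) (h(z) = (z + 15)/(z + 5) = (15 + z)/(5 + z))
-39652 + (-69 + h(8))**2 = -39652 + (-69 + (15 + 8)/(5 + 8))**2 = -39652 + (-69 + 23/13)**2 = -39652 + (-874/13)**2 = -39652 + 763876/169 = -5937312/169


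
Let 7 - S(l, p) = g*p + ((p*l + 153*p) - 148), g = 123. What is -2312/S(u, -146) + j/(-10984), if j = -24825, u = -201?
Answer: 250286617/121977320 ≈ 2.0519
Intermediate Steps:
S(l, p) = 155 - 276*p - l*p (S(l, p) = 7 - (123*p + ((p*l + 153*p) - 148)) = 7 - (123*p + ((l*p + 153*p) - 148)) = 7 - (123*p + ((153*p + l*p) - 148)) = 7 - (123*p + (-148 + 153*p + l*p)) = 7 - (-148 + 276*p + l*p) = 7 + (148 - 276*p - l*p) = 155 - 276*p - l*p)
-2312/S(u, -146) + j/(-10984) = -2312/(155 - 276*(-146) - 1*(-201)*(-146)) - 24825/(-10984) = -2312/(155 + 40296 - 29346) - 24825*(-1/10984) = -2312/11105 + 24825/10984 = 250286617/121977320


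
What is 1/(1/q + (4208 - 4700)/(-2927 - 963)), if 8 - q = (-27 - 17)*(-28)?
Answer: 2380680/299159 ≈ 7.9579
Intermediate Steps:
q = -1224 (q = 8 - (-27 - 17)*(-28) = 8 - (-44)*(-28) = 8 - 1*1232 = 8 - 1232 = -1224)
1/(1/q + (4208 - 4700)/(-2927 - 963)) = 1/(1/(-1224) + (4208 - 4700)/(-2927 - 963)) = 1/(-1/1224 - 492/(-3890)) = 1/(-1/1224 - 492*(-1/3890)) = 1/(-1/1224 + 246/1945) = 1/(299159/2380680) = 2380680/299159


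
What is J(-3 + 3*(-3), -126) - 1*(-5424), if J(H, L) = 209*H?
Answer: 2916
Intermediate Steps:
J(-3 + 3*(-3), -126) - 1*(-5424) = 209*(-3 + 3*(-3)) - 1*(-5424) = 209*(-3 - 9) + 5424 = 209*(-12) + 5424 = -2508 + 5424 = 2916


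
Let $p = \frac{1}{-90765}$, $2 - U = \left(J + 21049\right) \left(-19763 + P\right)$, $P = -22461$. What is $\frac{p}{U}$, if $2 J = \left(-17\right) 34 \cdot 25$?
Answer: $- \frac{1}{52979946022170} \approx -1.8875 \cdot 10^{-14}$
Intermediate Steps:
$J = -7225$ ($J = \frac{\left(-17\right) 34 \cdot 25}{2} = \frac{\left(-578\right) 25}{2} = \frac{1}{2} \left(-14450\right) = -7225$)
$U = 583704578$ ($U = 2 - \left(-7225 + 21049\right) \left(-19763 - 22461\right) = 2 - 13824 \left(-42224\right) = 2 - -583704576 = 2 + 583704576 = 583704578$)
$p = - \frac{1}{90765} \approx -1.1017 \cdot 10^{-5}$
$\frac{p}{U} = - \frac{1}{90765 \cdot 583704578} = \left(- \frac{1}{90765}\right) \frac{1}{583704578} = - \frac{1}{52979946022170}$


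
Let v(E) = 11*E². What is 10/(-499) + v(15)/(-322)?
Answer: -1238245/160678 ≈ -7.7064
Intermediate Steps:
10/(-499) + v(15)/(-322) = 10/(-499) + (11*15²)/(-322) = 10*(-1/499) + (11*225)*(-1/322) = -10/499 + 2475*(-1/322) = -10/499 - 2475/322 = -1238245/160678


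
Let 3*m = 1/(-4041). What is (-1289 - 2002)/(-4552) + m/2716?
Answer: 27089921309/37469865384 ≈ 0.72298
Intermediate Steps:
m = -1/12123 (m = (⅓)/(-4041) = (⅓)*(-1/4041) = -1/12123 ≈ -8.2488e-5)
(-1289 - 2002)/(-4552) + m/2716 = (-1289 - 2002)/(-4552) - 1/12123/2716 = -3291*(-1/4552) - 1/12123*1/2716 = 3291/4552 - 1/32926068 = 27089921309/37469865384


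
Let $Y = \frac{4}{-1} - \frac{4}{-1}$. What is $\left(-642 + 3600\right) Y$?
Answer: $0$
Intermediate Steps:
$Y = 0$ ($Y = 4 \left(-1\right) - -4 = -4 + 4 = 0$)
$\left(-642 + 3600\right) Y = \left(-642 + 3600\right) 0 = 2958 \cdot 0 = 0$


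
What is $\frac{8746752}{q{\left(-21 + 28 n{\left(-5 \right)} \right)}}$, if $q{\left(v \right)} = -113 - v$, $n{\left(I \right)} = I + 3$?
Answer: $- \frac{728896}{3} \approx -2.4297 \cdot 10^{5}$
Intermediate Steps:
$n{\left(I \right)} = 3 + I$
$\frac{8746752}{q{\left(-21 + 28 n{\left(-5 \right)} \right)}} = \frac{8746752}{-113 - \left(-21 + 28 \left(3 - 5\right)\right)} = \frac{8746752}{-113 - \left(-21 + 28 \left(-2\right)\right)} = \frac{8746752}{-113 - \left(-21 - 56\right)} = \frac{8746752}{-113 - -77} = \frac{8746752}{-113 + 77} = \frac{8746752}{-36} = 8746752 \left(- \frac{1}{36}\right) = - \frac{728896}{3}$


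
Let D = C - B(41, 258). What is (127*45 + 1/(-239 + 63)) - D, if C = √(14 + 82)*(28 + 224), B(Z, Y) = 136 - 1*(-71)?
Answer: 1042271/176 - 1008*√6 ≈ 3452.9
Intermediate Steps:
B(Z, Y) = 207 (B(Z, Y) = 136 + 71 = 207)
C = 1008*√6 (C = √96*252 = (4*√6)*252 = 1008*√6 ≈ 2469.1)
D = -207 + 1008*√6 (D = 1008*√6 - 1*207 = 1008*√6 - 207 = -207 + 1008*√6 ≈ 2262.1)
(127*45 + 1/(-239 + 63)) - D = (127*45 + 1/(-239 + 63)) - (-207 + 1008*√6) = (5715 + 1/(-176)) + (207 - 1008*√6) = (5715 - 1/176) + (207 - 1008*√6) = 1005839/176 + (207 - 1008*√6) = 1042271/176 - 1008*√6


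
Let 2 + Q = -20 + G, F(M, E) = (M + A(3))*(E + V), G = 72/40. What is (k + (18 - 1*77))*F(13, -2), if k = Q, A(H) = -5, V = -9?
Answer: 34848/5 ≈ 6969.6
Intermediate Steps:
G = 9/5 (G = 72*(1/40) = 9/5 ≈ 1.8000)
F(M, E) = (-9 + E)*(-5 + M) (F(M, E) = (M - 5)*(E - 9) = (-5 + M)*(-9 + E) = (-9 + E)*(-5 + M))
Q = -101/5 (Q = -2 + (-20 + 9/5) = -2 - 91/5 = -101/5 ≈ -20.200)
k = -101/5 ≈ -20.200
(k + (18 - 1*77))*F(13, -2) = (-101/5 + (18 - 1*77))*(45 - 9*13 - 5*(-2) - 2*13) = (-101/5 + (18 - 77))*(45 - 117 + 10 - 26) = (-101/5 - 59)*(-88) = -396/5*(-88) = 34848/5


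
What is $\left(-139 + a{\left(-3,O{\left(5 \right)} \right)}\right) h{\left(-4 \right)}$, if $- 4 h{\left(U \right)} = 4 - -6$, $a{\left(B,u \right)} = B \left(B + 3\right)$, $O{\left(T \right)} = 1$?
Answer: $\frac{695}{2} \approx 347.5$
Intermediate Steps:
$a{\left(B,u \right)} = B \left(3 + B\right)$
$h{\left(U \right)} = - \frac{5}{2}$ ($h{\left(U \right)} = - \frac{4 - -6}{4} = - \frac{4 + 6}{4} = \left(- \frac{1}{4}\right) 10 = - \frac{5}{2}$)
$\left(-139 + a{\left(-3,O{\left(5 \right)} \right)}\right) h{\left(-4 \right)} = \left(-139 - 3 \left(3 - 3\right)\right) \left(- \frac{5}{2}\right) = \left(-139 - 0\right) \left(- \frac{5}{2}\right) = \left(-139 + 0\right) \left(- \frac{5}{2}\right) = \left(-139\right) \left(- \frac{5}{2}\right) = \frac{695}{2}$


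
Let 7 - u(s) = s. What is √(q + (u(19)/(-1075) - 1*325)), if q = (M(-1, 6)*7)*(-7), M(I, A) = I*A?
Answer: I*√1432459/215 ≈ 5.5668*I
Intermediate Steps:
u(s) = 7 - s
M(I, A) = A*I
q = 294 (q = ((6*(-1))*7)*(-7) = -6*7*(-7) = -42*(-7) = 294)
√(q + (u(19)/(-1075) - 1*325)) = √(294 + ((7 - 1*19)/(-1075) - 1*325)) = √(294 + ((7 - 19)*(-1/1075) - 325)) = √(294 + (-12*(-1/1075) - 325)) = √(294 + (12/1075 - 325)) = √(294 - 349363/1075) = √(-33313/1075) = I*√1432459/215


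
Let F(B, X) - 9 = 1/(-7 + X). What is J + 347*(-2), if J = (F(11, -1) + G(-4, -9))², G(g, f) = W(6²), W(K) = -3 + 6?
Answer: -35391/64 ≈ -552.98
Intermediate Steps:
F(B, X) = 9 + 1/(-7 + X)
W(K) = 3
G(g, f) = 3
J = 9025/64 (J = ((-62 + 9*(-1))/(-7 - 1) + 3)² = ((-62 - 9)/(-8) + 3)² = (-⅛*(-71) + 3)² = (71/8 + 3)² = (95/8)² = 9025/64 ≈ 141.02)
J + 347*(-2) = 9025/64 + 347*(-2) = 9025/64 - 694 = -35391/64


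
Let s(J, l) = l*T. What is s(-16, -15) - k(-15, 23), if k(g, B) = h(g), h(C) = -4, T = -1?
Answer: 19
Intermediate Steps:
k(g, B) = -4
s(J, l) = -l (s(J, l) = l*(-1) = -l)
s(-16, -15) - k(-15, 23) = -1*(-15) - 1*(-4) = 15 + 4 = 19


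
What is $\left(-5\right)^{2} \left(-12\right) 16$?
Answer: $-4800$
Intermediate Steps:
$\left(-5\right)^{2} \left(-12\right) 16 = 25 \left(-12\right) 16 = \left(-300\right) 16 = -4800$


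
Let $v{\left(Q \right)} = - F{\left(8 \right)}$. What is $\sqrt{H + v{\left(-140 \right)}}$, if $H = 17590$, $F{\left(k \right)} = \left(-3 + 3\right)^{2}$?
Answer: $\sqrt{17590} \approx 132.63$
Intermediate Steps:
$F{\left(k \right)} = 0$ ($F{\left(k \right)} = 0^{2} = 0$)
$v{\left(Q \right)} = 0$ ($v{\left(Q \right)} = \left(-1\right) 0 = 0$)
$\sqrt{H + v{\left(-140 \right)}} = \sqrt{17590 + 0} = \sqrt{17590}$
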